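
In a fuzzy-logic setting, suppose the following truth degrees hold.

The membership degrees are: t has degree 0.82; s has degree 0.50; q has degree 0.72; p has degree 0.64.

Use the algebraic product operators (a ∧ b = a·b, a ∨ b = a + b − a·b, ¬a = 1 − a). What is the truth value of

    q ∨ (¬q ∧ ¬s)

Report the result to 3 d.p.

¬q = 1 − 0.7200 = 0.2800
¬s = 1 − 0.5000 = 0.5000
¬q ∧ ¬s = a·b on (0.2800, 0.5000) = 0.1400
q ∨ (¬q ∧ ¬s) = a + b − a·b on (0.7200, 0.1400) = 0.7592

0.759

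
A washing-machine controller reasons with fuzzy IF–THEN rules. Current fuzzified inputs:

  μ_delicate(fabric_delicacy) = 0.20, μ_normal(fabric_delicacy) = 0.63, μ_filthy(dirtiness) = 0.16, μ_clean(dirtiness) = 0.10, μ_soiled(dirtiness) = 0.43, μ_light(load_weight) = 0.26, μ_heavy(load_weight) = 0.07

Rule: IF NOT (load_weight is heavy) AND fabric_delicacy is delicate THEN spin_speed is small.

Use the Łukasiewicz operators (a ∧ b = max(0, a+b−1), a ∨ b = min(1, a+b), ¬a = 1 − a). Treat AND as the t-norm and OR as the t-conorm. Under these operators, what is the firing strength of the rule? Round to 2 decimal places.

firing strength: ¬heavy=1−0.07=0.93, delicate=0.20; AND[max(0, a+b−1)] → w = 0.13

0.13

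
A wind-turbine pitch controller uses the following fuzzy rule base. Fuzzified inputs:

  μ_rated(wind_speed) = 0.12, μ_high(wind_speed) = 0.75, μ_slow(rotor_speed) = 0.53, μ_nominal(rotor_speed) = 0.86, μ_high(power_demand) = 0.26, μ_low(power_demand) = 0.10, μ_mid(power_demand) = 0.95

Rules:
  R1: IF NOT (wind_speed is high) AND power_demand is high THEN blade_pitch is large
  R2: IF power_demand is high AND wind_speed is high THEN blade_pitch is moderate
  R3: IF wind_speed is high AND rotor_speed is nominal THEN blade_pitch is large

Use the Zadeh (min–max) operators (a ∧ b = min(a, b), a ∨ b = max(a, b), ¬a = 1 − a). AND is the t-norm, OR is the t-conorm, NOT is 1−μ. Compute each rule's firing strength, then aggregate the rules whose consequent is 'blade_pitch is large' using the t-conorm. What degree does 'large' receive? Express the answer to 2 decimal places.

0.75

R1: ¬high=1−0.75=0.25, high=0.26; AND[min(a, b)] → w = 0.25
R2: high=0.26, high=0.75; AND[min(a, b)] → w = 0.26
R3: high=0.75, nominal=0.86; AND[min(a, b)] → w = 0.75
Rules with consequent 'large': {R1, R3} → strengths 0.25, 0.75
Aggregate via t-conorm [max(a, b)]: 0.75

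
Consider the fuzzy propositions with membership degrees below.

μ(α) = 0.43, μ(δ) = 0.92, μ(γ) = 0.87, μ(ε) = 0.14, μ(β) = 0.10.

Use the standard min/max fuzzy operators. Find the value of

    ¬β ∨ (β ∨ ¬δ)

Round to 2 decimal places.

¬β = 1 − 0.10 = 0.90
¬δ = 1 − 0.92 = 0.08
β ∨ ¬δ = max(a, b) on (0.10, 0.08) = 0.10
¬β ∨ (β ∨ ¬δ) = max(a, b) on (0.90, 0.10) = 0.90

0.90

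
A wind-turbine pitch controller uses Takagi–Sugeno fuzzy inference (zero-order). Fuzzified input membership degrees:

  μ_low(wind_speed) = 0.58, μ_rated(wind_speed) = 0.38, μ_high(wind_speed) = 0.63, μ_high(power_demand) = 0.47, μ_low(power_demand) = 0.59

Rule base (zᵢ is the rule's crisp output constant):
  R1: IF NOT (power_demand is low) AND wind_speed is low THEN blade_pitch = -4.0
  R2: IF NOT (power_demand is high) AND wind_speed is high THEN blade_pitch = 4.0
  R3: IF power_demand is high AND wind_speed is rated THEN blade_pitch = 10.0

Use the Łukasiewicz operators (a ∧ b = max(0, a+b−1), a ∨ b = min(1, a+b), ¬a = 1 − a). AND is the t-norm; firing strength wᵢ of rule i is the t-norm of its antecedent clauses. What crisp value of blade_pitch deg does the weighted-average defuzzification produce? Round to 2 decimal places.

R1 (z=-4.0): ¬low=1−0.59=0.41, low=0.58; AND[max(0, a+b−1)] → w = 0.00
R2 (z=4.0): ¬high=1−0.47=0.53, high=0.63; AND[max(0, a+b−1)] → w = 0.16
R3 (z=10.0): high=0.47, rated=0.38; AND[max(0, a+b−1)] → w = 0.00
Weighted average = (0.00·-4.0 + 0.16·4.0 + 0.00·10.0) / (0.00 + 0.16 + 0.00)
  = 0.6400 / 0.1600 = 4.00

4.00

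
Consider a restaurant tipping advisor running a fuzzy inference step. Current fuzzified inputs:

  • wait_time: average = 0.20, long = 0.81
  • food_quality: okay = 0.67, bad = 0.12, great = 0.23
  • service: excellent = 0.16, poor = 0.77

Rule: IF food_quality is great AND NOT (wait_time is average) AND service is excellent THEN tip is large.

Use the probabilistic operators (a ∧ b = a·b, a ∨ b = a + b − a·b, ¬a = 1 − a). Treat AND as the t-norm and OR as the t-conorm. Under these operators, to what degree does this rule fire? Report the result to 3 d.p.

0.029

firing strength: great=0.23, ¬average=1−0.20=0.80, excellent=0.16; AND[a·b] → w = 0.0294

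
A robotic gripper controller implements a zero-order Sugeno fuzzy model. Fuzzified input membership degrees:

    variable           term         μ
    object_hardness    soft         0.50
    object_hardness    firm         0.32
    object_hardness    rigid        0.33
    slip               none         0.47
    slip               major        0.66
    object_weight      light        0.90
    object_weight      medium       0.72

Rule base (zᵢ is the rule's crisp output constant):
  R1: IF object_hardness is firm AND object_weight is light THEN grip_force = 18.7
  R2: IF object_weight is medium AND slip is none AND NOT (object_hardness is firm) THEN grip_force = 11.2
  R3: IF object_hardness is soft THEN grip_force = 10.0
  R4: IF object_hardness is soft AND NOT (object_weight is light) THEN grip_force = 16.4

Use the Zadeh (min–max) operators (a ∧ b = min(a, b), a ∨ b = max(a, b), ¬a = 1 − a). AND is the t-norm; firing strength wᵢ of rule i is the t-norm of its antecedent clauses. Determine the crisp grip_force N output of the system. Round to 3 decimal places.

12.869

R1 (z=18.7): firm=0.32, light=0.90; AND[min(a, b)] → w = 0.32
R2 (z=11.2): medium=0.72, none=0.47, ¬firm=1−0.32=0.68; AND[min(a, b)] → w = 0.47
R3 (z=10.0): soft=0.50 → w = 0.50
R4 (z=16.4): soft=0.50, ¬light=1−0.90=0.10; AND[min(a, b)] → w = 0.10
Weighted average = (0.32·18.7 + 0.47·11.2 + 0.50·10.0 + 0.10·16.4) / (0.32 + 0.47 + 0.50 + 0.10)
  = 17.8880 / 1.3900 = 12.869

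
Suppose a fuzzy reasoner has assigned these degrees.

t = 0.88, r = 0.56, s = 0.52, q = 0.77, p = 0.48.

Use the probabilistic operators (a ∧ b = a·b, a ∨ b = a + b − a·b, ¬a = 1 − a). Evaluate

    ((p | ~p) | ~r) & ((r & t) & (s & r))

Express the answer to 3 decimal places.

0.123

~p = 1 − 0.4800 = 0.5200
p | ~p = a + b − a·b on (0.4800, 0.5200) = 0.7504
~r = 1 − 0.5600 = 0.4400
(p | ~p) | ~r = a + b − a·b on (0.7504, 0.4400) = 0.8602
r & t = a·b on (0.5600, 0.8800) = 0.4928
s & r = a·b on (0.5200, 0.5600) = 0.2912
(r & t) & (s & r) = a·b on (0.4928, 0.2912) = 0.1435
((p | ~p) | ~r) & ((r & t) & (s & r)) = a·b on (0.8602, 0.1435) = 0.1234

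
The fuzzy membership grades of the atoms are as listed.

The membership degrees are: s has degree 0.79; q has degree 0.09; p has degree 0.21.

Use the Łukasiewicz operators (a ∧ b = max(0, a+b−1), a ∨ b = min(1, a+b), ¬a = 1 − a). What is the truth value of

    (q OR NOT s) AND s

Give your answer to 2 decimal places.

NOT s = 1 − 0.79 = 0.21
q OR NOT s = min(1, a+b) on (0.09, 0.21) = 0.30
(q OR NOT s) AND s = max(0, a+b−1) on (0.30, 0.79) = 0.09

0.09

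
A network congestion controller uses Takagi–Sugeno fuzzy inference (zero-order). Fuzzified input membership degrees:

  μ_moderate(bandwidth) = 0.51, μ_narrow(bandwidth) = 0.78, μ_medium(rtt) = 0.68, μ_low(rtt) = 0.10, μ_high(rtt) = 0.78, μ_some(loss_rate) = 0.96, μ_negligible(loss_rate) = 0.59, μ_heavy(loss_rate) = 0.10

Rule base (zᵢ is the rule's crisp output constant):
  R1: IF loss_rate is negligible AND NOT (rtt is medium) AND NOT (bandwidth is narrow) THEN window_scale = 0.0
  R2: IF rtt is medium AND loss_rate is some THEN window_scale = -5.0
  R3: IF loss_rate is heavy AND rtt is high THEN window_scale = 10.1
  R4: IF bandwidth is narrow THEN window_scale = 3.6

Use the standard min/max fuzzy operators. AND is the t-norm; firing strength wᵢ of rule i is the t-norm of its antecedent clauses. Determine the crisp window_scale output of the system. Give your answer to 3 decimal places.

0.235

R1 (z=0.0): negligible=0.59, ¬medium=1−0.68=0.32, ¬narrow=1−0.78=0.22; AND[min(a, b)] → w = 0.22
R2 (z=-5.0): medium=0.68, some=0.96; AND[min(a, b)] → w = 0.68
R3 (z=10.1): heavy=0.10, high=0.78; AND[min(a, b)] → w = 0.10
R4 (z=3.6): narrow=0.78 → w = 0.78
Weighted average = (0.22·0.0 + 0.68·-5.0 + 0.10·10.1 + 0.78·3.6) / (0.22 + 0.68 + 0.10 + 0.78)
  = 0.4180 / 1.7800 = 0.235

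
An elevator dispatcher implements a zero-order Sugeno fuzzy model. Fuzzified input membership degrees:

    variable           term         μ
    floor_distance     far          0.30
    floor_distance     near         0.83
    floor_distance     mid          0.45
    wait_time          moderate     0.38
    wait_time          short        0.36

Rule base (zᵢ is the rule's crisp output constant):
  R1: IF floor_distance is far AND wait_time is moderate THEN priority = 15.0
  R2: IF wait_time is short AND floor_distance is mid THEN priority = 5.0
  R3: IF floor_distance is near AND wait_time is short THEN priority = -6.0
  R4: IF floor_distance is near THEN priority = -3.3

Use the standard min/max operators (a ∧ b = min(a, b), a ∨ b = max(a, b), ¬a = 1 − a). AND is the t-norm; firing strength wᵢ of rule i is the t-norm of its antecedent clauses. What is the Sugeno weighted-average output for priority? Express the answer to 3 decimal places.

R1 (z=15.0): far=0.30, moderate=0.38; AND[min(a, b)] → w = 0.30
R2 (z=5.0): short=0.36, mid=0.45; AND[min(a, b)] → w = 0.36
R3 (z=-6.0): near=0.83, short=0.36; AND[min(a, b)] → w = 0.36
R4 (z=-3.3): near=0.83 → w = 0.83
Weighted average = (0.30·15.0 + 0.36·5.0 + 0.36·-6.0 + 0.83·-3.3) / (0.30 + 0.36 + 0.36 + 0.83)
  = 1.4010 / 1.8500 = 0.757

0.757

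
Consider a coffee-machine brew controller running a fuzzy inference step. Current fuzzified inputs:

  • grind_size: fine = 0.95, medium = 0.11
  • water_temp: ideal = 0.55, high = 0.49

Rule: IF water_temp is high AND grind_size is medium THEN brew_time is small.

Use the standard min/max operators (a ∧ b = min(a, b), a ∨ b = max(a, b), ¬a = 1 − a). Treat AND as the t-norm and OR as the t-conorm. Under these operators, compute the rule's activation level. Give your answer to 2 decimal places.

0.11

firing strength: high=0.49, medium=0.11; AND[min(a, b)] → w = 0.11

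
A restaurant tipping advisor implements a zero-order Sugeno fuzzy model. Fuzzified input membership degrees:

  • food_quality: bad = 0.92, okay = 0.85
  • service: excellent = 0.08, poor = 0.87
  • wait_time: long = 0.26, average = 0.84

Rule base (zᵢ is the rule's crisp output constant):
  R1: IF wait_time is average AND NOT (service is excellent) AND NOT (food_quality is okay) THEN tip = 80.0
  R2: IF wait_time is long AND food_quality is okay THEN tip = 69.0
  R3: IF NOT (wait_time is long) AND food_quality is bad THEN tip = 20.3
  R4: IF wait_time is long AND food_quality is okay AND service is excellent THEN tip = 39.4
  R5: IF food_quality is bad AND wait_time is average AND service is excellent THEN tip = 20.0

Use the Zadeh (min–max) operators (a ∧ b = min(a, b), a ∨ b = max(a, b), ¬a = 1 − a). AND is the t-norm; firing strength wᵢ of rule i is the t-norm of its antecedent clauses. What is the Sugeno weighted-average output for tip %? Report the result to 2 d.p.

R1 (z=80.0): average=0.84, ¬excellent=1−0.08=0.92, ¬okay=1−0.85=0.15; AND[min(a, b)] → w = 0.15
R2 (z=69.0): long=0.26, okay=0.85; AND[min(a, b)] → w = 0.26
R3 (z=20.3): ¬long=1−0.26=0.74, bad=0.92; AND[min(a, b)] → w = 0.74
R4 (z=39.4): long=0.26, okay=0.85, excellent=0.08; AND[min(a, b)] → w = 0.08
R5 (z=20.0): bad=0.92, average=0.84, excellent=0.08; AND[min(a, b)] → w = 0.08
Weighted average = (0.15·80.0 + 0.26·69.0 + 0.74·20.3 + 0.08·39.4 + 0.08·20.0) / (0.15 + 0.26 + 0.74 + 0.08 + 0.08)
  = 49.7140 / 1.3100 = 37.95

37.95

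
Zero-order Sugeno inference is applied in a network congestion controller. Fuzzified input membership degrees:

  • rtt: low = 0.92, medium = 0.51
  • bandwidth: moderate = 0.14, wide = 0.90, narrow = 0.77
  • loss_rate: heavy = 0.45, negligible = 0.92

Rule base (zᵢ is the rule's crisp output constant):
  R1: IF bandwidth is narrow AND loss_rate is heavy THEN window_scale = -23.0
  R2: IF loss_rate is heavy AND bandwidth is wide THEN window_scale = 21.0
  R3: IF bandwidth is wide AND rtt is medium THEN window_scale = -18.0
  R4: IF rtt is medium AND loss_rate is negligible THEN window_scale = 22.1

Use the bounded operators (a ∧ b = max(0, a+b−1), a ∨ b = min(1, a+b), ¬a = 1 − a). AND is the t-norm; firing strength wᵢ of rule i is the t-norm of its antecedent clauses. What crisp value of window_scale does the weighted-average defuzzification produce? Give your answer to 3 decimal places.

R1 (z=-23.0): narrow=0.77, heavy=0.45; AND[max(0, a+b−1)] → w = 0.22
R2 (z=21.0): heavy=0.45, wide=0.90; AND[max(0, a+b−1)] → w = 0.35
R3 (z=-18.0): wide=0.90, medium=0.51; AND[max(0, a+b−1)] → w = 0.41
R4 (z=22.1): medium=0.51, negligible=0.92; AND[max(0, a+b−1)] → w = 0.43
Weighted average = (0.22·-23.0 + 0.35·21.0 + 0.41·-18.0 + 0.43·22.1) / (0.22 + 0.35 + 0.41 + 0.43)
  = 4.4130 / 1.4100 = 3.130

3.130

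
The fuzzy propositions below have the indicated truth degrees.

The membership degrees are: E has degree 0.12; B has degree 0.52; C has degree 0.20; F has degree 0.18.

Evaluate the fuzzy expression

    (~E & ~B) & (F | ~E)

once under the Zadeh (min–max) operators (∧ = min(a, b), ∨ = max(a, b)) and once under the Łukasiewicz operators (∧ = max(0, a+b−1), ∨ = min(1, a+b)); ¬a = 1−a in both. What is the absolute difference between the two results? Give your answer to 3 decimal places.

0.120

Under Zadeh (min–max):
  ~E = 1 − 0.12 = 0.88
  ~B = 1 − 0.52 = 0.48
  ~E & ~B = min(a, b) on (0.88, 0.48) = 0.48
  ~E = 1 − 0.12 = 0.88
  F | ~E = max(a, b) on (0.18, 0.88) = 0.88
  (~E & ~B) & (F | ~E) = min(a, b) on (0.48, 0.88) = 0.48
  → value = 0.4800
Under Łukasiewicz:
  ~E = 1 − 0.12 = 0.88
  ~B = 1 − 0.52 = 0.48
  ~E & ~B = max(0, a+b−1) on (0.88, 0.48) = 0.36
  ~E = 1 − 0.12 = 0.88
  F | ~E = min(1, a+b) on (0.18, 0.88) = 1.00
  (~E & ~B) & (F | ~E) = max(0, a+b−1) on (0.36, 1.00) = 0.36
  → value = 0.3600
|0.4800 − 0.3600| = 0.120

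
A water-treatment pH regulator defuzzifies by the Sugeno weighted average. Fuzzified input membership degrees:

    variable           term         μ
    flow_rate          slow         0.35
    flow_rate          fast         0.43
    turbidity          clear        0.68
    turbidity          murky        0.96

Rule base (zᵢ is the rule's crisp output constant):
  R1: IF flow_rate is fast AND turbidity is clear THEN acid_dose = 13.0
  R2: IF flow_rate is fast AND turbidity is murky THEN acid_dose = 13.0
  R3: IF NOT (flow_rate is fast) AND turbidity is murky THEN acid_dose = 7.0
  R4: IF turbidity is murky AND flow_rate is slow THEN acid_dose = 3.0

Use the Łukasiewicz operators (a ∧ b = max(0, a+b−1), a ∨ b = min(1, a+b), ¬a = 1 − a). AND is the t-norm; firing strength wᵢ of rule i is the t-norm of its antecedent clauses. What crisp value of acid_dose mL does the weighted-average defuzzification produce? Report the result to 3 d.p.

R1 (z=13.0): fast=0.43, clear=0.68; AND[max(0, a+b−1)] → w = 0.11
R2 (z=13.0): fast=0.43, murky=0.96; AND[max(0, a+b−1)] → w = 0.39
R3 (z=7.0): ¬fast=1−0.43=0.57, murky=0.96; AND[max(0, a+b−1)] → w = 0.53
R4 (z=3.0): murky=0.96, slow=0.35; AND[max(0, a+b−1)] → w = 0.31
Weighted average = (0.11·13.0 + 0.39·13.0 + 0.53·7.0 + 0.31·3.0) / (0.11 + 0.39 + 0.53 + 0.31)
  = 11.1400 / 1.3400 = 8.313

8.313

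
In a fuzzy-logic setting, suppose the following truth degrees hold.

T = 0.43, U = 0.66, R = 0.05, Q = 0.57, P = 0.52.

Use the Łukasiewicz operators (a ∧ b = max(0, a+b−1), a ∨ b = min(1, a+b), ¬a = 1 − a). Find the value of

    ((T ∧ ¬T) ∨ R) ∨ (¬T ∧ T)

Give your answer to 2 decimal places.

0.05

¬T = 1 − 0.43 = 0.57
T ∧ ¬T = max(0, a+b−1) on (0.43, 0.57) = 0.00
(T ∧ ¬T) ∨ R = min(1, a+b) on (0.00, 0.05) = 0.05
¬T = 1 − 0.43 = 0.57
¬T ∧ T = max(0, a+b−1) on (0.57, 0.43) = 0.00
((T ∧ ¬T) ∨ R) ∨ (¬T ∧ T) = min(1, a+b) on (0.05, 0.00) = 0.05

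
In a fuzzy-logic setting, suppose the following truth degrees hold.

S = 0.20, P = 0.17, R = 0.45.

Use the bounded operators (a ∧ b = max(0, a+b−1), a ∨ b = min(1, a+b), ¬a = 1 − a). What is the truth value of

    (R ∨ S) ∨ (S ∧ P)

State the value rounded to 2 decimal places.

R ∨ S = min(1, a+b) on (0.45, 0.20) = 0.65
S ∧ P = max(0, a+b−1) on (0.20, 0.17) = 0.00
(R ∨ S) ∨ (S ∧ P) = min(1, a+b) on (0.65, 0.00) = 0.65

0.65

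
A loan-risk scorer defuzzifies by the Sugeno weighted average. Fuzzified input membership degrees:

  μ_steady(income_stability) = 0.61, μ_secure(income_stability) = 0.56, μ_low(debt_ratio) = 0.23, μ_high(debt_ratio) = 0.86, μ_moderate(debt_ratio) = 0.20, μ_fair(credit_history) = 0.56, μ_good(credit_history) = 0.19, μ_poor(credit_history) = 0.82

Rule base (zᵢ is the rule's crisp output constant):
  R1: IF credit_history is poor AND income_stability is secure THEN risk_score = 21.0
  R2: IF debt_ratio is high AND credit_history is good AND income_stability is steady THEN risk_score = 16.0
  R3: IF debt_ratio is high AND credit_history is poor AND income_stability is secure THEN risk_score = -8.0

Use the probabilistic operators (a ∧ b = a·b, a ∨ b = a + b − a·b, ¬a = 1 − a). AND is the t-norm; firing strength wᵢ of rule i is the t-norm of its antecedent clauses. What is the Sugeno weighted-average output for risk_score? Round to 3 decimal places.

8.470

R1 (z=21.0): poor=0.82, secure=0.56; AND[a·b] → w = 0.4592
R2 (z=16.0): high=0.86, good=0.19, steady=0.61; AND[a·b] → w = 0.0997
R3 (z=-8.0): high=0.86, poor=0.82, secure=0.56; AND[a·b] → w = 0.3949
Weighted average = (0.4592·21.0 + 0.0997·16.0 + 0.3949·-8.0) / (0.4592 + 0.0997 + 0.3949)
  = 8.0787 / 0.9538 = 8.470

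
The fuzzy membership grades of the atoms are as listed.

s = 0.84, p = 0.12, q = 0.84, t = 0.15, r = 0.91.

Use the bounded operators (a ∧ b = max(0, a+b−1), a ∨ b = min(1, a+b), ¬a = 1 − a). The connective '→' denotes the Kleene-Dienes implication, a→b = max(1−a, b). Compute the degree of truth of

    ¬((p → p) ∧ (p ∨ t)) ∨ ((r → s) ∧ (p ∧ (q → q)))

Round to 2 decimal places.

p → p  [Kleene-Dienes: max(1−a, b)] with a=0.12, b=0.12 → 0.88
p ∨ t = min(1, a+b) on (0.12, 0.15) = 0.27
(p → p) ∧ (p ∨ t) = max(0, a+b−1) on (0.88, 0.27) = 0.15
¬((p → p) ∧ (p ∨ t)) = 1 − 0.15 = 0.85
r → s  [Kleene-Dienes: max(1−a, b)] with a=0.91, b=0.84 → 0.84
q → q  [Kleene-Dienes: max(1−a, b)] with a=0.84, b=0.84 → 0.84
p ∧ (q → q) = max(0, a+b−1) on (0.12, 0.84) = 0.00
(r → s) ∧ (p ∧ (q → q)) = max(0, a+b−1) on (0.84, 0.00) = 0.00
¬((p → p) ∧ (p ∨ t)) ∨ ((r → s) ∧ (p ∧ (q → q))) = min(1, a+b) on (0.85, 0.00) = 0.85

0.85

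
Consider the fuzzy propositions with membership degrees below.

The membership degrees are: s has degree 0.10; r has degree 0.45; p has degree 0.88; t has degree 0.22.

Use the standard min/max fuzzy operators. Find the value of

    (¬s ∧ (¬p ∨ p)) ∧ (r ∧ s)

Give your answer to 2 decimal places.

¬s = 1 − 0.10 = 0.90
¬p = 1 − 0.88 = 0.12
¬p ∨ p = max(a, b) on (0.12, 0.88) = 0.88
¬s ∧ (¬p ∨ p) = min(a, b) on (0.90, 0.88) = 0.88
r ∧ s = min(a, b) on (0.45, 0.10) = 0.10
(¬s ∧ (¬p ∨ p)) ∧ (r ∧ s) = min(a, b) on (0.88, 0.10) = 0.10

0.10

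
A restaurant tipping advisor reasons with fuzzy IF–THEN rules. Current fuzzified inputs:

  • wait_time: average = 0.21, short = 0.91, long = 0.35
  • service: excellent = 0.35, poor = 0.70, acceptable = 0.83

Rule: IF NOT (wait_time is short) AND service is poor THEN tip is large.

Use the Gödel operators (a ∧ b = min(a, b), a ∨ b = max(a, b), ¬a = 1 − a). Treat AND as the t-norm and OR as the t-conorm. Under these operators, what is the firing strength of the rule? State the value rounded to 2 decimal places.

0.09

firing strength: ¬short=1−0.91=0.09, poor=0.70; AND[min(a, b)] → w = 0.09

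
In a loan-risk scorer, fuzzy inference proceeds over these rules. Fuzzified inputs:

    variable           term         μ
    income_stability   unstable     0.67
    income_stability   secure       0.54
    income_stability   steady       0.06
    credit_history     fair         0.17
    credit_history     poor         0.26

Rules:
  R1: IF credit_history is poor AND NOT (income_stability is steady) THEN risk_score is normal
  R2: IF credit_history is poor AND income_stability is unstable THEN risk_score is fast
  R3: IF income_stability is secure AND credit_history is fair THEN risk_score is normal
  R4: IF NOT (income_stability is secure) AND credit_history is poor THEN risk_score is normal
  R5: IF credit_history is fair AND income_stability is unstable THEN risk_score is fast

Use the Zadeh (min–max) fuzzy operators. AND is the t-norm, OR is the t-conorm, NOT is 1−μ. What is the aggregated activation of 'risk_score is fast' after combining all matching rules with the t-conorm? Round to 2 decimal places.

0.26

R1: poor=0.26, ¬steady=1−0.06=0.94; AND[min(a, b)] → w = 0.26
R2: poor=0.26, unstable=0.67; AND[min(a, b)] → w = 0.26
R3: secure=0.54, fair=0.17; AND[min(a, b)] → w = 0.17
R4: ¬secure=1−0.54=0.46, poor=0.26; AND[min(a, b)] → w = 0.26
R5: fair=0.17, unstable=0.67; AND[min(a, b)] → w = 0.17
Rules with consequent 'fast': {R2, R5} → strengths 0.26, 0.17
Aggregate via t-conorm [max(a, b)]: 0.26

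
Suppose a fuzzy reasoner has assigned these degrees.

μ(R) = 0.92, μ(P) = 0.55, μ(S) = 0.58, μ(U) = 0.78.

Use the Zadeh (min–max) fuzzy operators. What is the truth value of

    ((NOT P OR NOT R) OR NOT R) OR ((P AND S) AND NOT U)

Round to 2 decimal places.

0.45

NOT P = 1 − 0.55 = 0.45
NOT R = 1 − 0.92 = 0.08
NOT P OR NOT R = max(a, b) on (0.45, 0.08) = 0.45
NOT R = 1 − 0.92 = 0.08
(NOT P OR NOT R) OR NOT R = max(a, b) on (0.45, 0.08) = 0.45
P AND S = min(a, b) on (0.55, 0.58) = 0.55
NOT U = 1 − 0.78 = 0.22
(P AND S) AND NOT U = min(a, b) on (0.55, 0.22) = 0.22
((NOT P OR NOT R) OR NOT R) OR ((P AND S) AND NOT U) = max(a, b) on (0.45, 0.22) = 0.45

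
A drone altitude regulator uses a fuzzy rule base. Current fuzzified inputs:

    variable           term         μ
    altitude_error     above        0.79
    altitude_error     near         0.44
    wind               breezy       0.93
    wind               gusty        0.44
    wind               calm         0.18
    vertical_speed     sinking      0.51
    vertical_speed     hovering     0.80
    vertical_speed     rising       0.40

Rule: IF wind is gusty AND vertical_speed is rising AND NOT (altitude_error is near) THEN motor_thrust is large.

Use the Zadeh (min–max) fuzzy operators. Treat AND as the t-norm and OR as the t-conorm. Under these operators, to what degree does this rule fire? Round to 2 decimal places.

0.40

firing strength: gusty=0.44, rising=0.40, ¬near=1−0.44=0.56; AND[min(a, b)] → w = 0.40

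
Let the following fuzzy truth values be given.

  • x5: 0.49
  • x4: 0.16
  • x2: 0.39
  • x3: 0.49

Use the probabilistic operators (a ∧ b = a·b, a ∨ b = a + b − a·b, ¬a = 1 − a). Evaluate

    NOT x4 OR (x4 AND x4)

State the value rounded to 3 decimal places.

0.844

NOT x4 = 1 − 0.1600 = 0.8400
x4 AND x4 = a·b on (0.1600, 0.1600) = 0.0256
NOT x4 OR (x4 AND x4) = a + b − a·b on (0.8400, 0.0256) = 0.8441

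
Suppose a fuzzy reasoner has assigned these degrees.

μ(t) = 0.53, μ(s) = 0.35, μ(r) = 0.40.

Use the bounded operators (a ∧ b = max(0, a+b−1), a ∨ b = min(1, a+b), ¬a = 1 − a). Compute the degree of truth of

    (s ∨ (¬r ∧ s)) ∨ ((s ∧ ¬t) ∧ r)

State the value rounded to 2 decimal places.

¬r = 1 − 0.40 = 0.60
¬r ∧ s = max(0, a+b−1) on (0.60, 0.35) = 0.00
s ∨ (¬r ∧ s) = min(1, a+b) on (0.35, 0.00) = 0.35
¬t = 1 − 0.53 = 0.47
s ∧ ¬t = max(0, a+b−1) on (0.35, 0.47) = 0.00
(s ∧ ¬t) ∧ r = max(0, a+b−1) on (0.00, 0.40) = 0.00
(s ∨ (¬r ∧ s)) ∨ ((s ∧ ¬t) ∧ r) = min(1, a+b) on (0.35, 0.00) = 0.35

0.35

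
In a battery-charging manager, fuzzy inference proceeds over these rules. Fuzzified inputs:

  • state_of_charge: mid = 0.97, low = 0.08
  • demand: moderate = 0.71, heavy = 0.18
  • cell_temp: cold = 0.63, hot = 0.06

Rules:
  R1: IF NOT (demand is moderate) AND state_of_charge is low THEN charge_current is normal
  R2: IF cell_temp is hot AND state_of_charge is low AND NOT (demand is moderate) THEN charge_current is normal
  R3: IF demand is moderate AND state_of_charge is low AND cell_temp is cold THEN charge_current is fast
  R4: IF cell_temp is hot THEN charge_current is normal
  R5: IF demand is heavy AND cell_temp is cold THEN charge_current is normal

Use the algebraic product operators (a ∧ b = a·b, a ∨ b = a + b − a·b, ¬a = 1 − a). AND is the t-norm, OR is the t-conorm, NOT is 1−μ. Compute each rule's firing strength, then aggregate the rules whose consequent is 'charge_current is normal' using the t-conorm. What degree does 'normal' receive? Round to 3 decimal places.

R1: ¬moderate=1−0.71=0.29, low=0.08; AND[a·b] → w = 0.0232
R2: hot=0.06, low=0.08, ¬moderate=1−0.71=0.29; AND[a·b] → w = 0.0014
R3: moderate=0.71, low=0.08, cold=0.63; AND[a·b] → w = 0.0358
R4: hot=0.06 → w = 0.0600
R5: heavy=0.18, cold=0.63; AND[a·b] → w = 0.1134
Rules with consequent 'normal': {R1, R2, R4, R5} → strengths 0.0232, 0.0014, 0.0600, 0.1134
Aggregate via t-conorm [a + b − a·b]: 0.1871

0.187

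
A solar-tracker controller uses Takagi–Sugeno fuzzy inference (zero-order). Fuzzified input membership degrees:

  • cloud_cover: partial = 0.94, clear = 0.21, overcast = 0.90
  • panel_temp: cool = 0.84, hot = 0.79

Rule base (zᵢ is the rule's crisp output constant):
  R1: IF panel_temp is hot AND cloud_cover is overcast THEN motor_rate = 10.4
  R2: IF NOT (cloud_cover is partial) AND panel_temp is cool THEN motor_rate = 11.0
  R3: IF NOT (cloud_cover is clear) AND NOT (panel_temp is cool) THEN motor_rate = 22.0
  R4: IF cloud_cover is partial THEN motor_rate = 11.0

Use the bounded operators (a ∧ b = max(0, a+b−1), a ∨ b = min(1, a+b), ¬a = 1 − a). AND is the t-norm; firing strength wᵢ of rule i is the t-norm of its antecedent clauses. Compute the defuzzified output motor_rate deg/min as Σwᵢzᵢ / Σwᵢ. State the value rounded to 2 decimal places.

10.75

R1 (z=10.4): hot=0.79, overcast=0.90; AND[max(0, a+b−1)] → w = 0.69
R2 (z=11.0): ¬partial=1−0.94=0.06, cool=0.84; AND[max(0, a+b−1)] → w = 0.00
R3 (z=22.0): ¬clear=1−0.21=0.79, ¬cool=1−0.84=0.16; AND[max(0, a+b−1)] → w = 0.00
R4 (z=11.0): partial=0.94 → w = 0.94
Weighted average = (0.69·10.4 + 0.00·11.0 + 0.00·22.0 + 0.94·11.0) / (0.69 + 0.00 + 0.00 + 0.94)
  = 17.5160 / 1.6300 = 10.75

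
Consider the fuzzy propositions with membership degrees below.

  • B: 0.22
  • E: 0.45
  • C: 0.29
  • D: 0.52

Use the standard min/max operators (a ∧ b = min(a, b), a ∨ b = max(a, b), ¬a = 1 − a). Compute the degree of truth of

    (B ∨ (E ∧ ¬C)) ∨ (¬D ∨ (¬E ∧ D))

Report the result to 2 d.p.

0.52

¬C = 1 − 0.29 = 0.71
E ∧ ¬C = min(a, b) on (0.45, 0.71) = 0.45
B ∨ (E ∧ ¬C) = max(a, b) on (0.22, 0.45) = 0.45
¬D = 1 − 0.52 = 0.48
¬E = 1 − 0.45 = 0.55
¬E ∧ D = min(a, b) on (0.55, 0.52) = 0.52
¬D ∨ (¬E ∧ D) = max(a, b) on (0.48, 0.52) = 0.52
(B ∨ (E ∧ ¬C)) ∨ (¬D ∨ (¬E ∧ D)) = max(a, b) on (0.45, 0.52) = 0.52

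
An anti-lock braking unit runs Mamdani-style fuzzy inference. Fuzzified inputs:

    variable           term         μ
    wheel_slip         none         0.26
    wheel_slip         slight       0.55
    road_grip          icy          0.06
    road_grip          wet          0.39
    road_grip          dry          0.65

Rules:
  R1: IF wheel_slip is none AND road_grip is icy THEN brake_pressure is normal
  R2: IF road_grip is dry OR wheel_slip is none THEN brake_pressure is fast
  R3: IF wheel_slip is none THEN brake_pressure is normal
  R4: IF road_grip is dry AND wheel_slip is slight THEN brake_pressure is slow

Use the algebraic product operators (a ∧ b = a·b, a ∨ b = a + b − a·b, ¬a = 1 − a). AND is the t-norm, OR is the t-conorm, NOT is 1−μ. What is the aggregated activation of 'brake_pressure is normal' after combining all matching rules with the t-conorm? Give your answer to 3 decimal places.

R1: none=0.26, icy=0.06; AND[a·b] → w = 0.0156
R2: dry=0.65, none=0.26; OR[a + b − a·b] → w = 0.7410
R3: none=0.26 → w = 0.2600
R4: dry=0.65, slight=0.55; AND[a·b] → w = 0.3575
Rules with consequent 'normal': {R1, R3} → strengths 0.0156, 0.2600
Aggregate via t-conorm [a + b − a·b]: 0.2715

0.272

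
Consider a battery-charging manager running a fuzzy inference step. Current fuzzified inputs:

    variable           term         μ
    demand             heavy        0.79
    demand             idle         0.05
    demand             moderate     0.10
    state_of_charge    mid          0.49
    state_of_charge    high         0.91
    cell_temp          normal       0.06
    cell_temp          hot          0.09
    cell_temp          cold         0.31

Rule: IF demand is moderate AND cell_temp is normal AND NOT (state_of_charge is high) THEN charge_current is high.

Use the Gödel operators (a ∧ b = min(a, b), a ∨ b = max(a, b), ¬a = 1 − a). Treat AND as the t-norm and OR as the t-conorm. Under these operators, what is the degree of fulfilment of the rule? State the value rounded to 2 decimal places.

0.06

firing strength: moderate=0.10, normal=0.06, ¬high=1−0.91=0.09; AND[min(a, b)] → w = 0.06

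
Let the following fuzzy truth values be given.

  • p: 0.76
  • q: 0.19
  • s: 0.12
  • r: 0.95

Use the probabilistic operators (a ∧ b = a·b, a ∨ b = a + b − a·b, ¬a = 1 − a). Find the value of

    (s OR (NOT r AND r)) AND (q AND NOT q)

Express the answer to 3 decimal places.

0.025

NOT r = 1 − 0.9500 = 0.0500
NOT r AND r = a·b on (0.0500, 0.9500) = 0.0475
s OR (NOT r AND r) = a + b − a·b on (0.1200, 0.0475) = 0.1618
NOT q = 1 − 0.1900 = 0.8100
q AND NOT q = a·b on (0.1900, 0.8100) = 0.1539
(s OR (NOT r AND r)) AND (q AND NOT q) = a·b on (0.1618, 0.1539) = 0.0249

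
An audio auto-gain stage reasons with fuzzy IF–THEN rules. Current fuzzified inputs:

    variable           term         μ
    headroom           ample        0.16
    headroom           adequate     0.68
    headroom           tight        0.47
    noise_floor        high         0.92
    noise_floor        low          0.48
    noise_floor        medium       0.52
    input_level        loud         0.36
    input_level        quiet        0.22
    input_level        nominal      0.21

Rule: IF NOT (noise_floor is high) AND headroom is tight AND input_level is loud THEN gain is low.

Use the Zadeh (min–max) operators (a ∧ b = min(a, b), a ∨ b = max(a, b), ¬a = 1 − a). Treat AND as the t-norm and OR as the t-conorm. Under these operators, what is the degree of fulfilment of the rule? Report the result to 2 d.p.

0.08

firing strength: ¬high=1−0.92=0.08, tight=0.47, loud=0.36; AND[min(a, b)] → w = 0.08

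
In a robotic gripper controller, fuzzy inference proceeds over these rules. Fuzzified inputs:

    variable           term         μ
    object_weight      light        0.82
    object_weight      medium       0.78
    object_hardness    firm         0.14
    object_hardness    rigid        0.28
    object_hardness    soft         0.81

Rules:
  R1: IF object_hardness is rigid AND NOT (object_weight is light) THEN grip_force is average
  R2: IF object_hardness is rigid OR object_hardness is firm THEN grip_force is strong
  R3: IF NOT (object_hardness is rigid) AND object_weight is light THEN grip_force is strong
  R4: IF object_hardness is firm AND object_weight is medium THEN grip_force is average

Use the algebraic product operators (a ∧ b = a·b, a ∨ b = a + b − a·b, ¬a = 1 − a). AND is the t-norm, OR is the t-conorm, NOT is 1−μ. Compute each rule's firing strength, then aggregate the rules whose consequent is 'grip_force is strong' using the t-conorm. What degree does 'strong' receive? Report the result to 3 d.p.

R1: rigid=0.28, ¬light=1−0.82=0.18; AND[a·b] → w = 0.0504
R2: rigid=0.28, firm=0.14; OR[a + b − a·b] → w = 0.3808
R3: ¬rigid=1−0.28=0.72, light=0.82; AND[a·b] → w = 0.5904
R4: firm=0.14, medium=0.78; AND[a·b] → w = 0.1092
Rules with consequent 'strong': {R2, R3} → strengths 0.3808, 0.5904
Aggregate via t-conorm [a + b − a·b]: 0.7464

0.746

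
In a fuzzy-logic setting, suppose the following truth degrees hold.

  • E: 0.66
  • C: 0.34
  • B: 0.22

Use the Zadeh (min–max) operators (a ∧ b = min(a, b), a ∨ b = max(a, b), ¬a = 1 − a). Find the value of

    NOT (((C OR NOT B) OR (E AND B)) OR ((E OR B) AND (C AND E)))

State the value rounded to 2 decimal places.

NOT B = 1 − 0.22 = 0.78
C OR NOT B = max(a, b) on (0.34, 0.78) = 0.78
E AND B = min(a, b) on (0.66, 0.22) = 0.22
(C OR NOT B) OR (E AND B) = max(a, b) on (0.78, 0.22) = 0.78
E OR B = max(a, b) on (0.66, 0.22) = 0.66
C AND E = min(a, b) on (0.34, 0.66) = 0.34
(E OR B) AND (C AND E) = min(a, b) on (0.66, 0.34) = 0.34
((C OR NOT B) OR (E AND B)) OR ((E OR B) AND (C AND E)) = max(a, b) on (0.78, 0.34) = 0.78
NOT (((C OR NOT B) OR (E AND B)) OR ((E OR B) AND (C AND E))) = 1 − 0.78 = 0.22

0.22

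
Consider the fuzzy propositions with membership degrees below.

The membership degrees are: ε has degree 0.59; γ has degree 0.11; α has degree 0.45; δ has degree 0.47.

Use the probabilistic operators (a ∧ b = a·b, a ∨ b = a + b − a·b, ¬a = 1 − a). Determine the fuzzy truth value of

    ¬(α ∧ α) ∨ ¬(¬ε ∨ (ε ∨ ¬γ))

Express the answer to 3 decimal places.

0.803

α ∧ α = a·b on (0.4500, 0.4500) = 0.2025
¬(α ∧ α) = 1 − 0.2025 = 0.7975
¬ε = 1 − 0.5900 = 0.4100
¬γ = 1 − 0.1100 = 0.8900
ε ∨ ¬γ = a + b − a·b on (0.5900, 0.8900) = 0.9549
¬ε ∨ (ε ∨ ¬γ) = a + b − a·b on (0.4100, 0.9549) = 0.9734
¬(¬ε ∨ (ε ∨ ¬γ)) = 1 − 0.9734 = 0.0266
¬(α ∧ α) ∨ ¬(¬ε ∨ (ε ∨ ¬γ)) = a + b − a·b on (0.7975, 0.0266) = 0.8029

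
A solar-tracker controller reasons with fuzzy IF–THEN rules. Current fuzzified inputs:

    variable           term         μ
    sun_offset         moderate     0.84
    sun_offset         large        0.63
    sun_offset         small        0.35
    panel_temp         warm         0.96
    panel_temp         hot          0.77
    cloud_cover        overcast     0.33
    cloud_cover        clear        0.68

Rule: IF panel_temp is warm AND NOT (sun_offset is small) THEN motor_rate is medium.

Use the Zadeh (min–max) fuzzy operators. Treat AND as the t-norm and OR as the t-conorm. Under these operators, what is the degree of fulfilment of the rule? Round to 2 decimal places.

0.65

firing strength: warm=0.96, ¬small=1−0.35=0.65; AND[min(a, b)] → w = 0.65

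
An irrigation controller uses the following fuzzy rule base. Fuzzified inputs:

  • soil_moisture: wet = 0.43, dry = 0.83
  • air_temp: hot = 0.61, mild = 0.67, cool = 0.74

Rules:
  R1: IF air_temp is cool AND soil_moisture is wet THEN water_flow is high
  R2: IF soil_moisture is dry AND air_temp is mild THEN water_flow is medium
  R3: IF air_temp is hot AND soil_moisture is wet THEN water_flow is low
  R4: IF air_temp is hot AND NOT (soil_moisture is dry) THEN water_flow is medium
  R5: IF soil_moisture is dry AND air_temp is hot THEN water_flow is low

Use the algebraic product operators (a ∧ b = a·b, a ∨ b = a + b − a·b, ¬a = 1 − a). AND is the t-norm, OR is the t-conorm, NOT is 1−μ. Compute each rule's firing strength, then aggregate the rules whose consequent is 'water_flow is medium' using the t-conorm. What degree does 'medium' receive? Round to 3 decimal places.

R1: cool=0.74, wet=0.43; AND[a·b] → w = 0.3182
R2: dry=0.83, mild=0.67; AND[a·b] → w = 0.5561
R3: hot=0.61, wet=0.43; AND[a·b] → w = 0.2623
R4: hot=0.61, ¬dry=1−0.83=0.17; AND[a·b] → w = 0.1037
R5: dry=0.83, hot=0.61; AND[a·b] → w = 0.5063
Rules with consequent 'medium': {R2, R4} → strengths 0.5561, 0.1037
Aggregate via t-conorm [a + b − a·b]: 0.6021

0.602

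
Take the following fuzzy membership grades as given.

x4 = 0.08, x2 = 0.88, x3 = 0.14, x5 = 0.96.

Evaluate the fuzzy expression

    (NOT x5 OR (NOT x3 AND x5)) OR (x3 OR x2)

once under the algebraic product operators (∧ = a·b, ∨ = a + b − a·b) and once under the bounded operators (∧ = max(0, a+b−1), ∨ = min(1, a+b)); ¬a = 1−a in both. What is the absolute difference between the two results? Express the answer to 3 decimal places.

0.017

Under algebraic product:
  NOT x5 = 1 − 0.9600 = 0.0400
  NOT x3 = 1 − 0.1400 = 0.8600
  NOT x3 AND x5 = a·b on (0.8600, 0.9600) = 0.8256
  NOT x5 OR (NOT x3 AND x5) = a + b − a·b on (0.0400, 0.8256) = 0.8326
  x3 OR x2 = a + b − a·b on (0.1400, 0.8800) = 0.8968
  (NOT x5 OR (NOT x3 AND x5)) OR (x3 OR x2) = a + b − a·b on (0.8326, 0.8968) = 0.9827
  → value = 0.9827
Under bounded:
  NOT x5 = 1 − 0.96 = 0.04
  NOT x3 = 1 − 0.14 = 0.86
  NOT x3 AND x5 = max(0, a+b−1) on (0.86, 0.96) = 0.82
  NOT x5 OR (NOT x3 AND x5) = min(1, a+b) on (0.04, 0.82) = 0.86
  x3 OR x2 = min(1, a+b) on (0.14, 0.88) = 1.00
  (NOT x5 OR (NOT x3 AND x5)) OR (x3 OR x2) = min(1, a+b) on (0.86, 1.00) = 1.00
  → value = 1.0000
|0.9827 − 1.0000| = 0.017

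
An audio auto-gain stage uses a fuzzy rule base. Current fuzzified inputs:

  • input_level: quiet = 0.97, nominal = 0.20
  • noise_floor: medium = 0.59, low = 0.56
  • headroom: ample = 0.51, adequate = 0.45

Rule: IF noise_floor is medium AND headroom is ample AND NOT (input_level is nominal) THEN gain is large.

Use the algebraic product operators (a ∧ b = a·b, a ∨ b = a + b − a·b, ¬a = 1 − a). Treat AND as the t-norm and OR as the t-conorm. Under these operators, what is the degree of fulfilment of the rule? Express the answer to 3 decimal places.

firing strength: medium=0.59, ample=0.51, ¬nominal=1−0.20=0.80; AND[a·b] → w = 0.2407

0.241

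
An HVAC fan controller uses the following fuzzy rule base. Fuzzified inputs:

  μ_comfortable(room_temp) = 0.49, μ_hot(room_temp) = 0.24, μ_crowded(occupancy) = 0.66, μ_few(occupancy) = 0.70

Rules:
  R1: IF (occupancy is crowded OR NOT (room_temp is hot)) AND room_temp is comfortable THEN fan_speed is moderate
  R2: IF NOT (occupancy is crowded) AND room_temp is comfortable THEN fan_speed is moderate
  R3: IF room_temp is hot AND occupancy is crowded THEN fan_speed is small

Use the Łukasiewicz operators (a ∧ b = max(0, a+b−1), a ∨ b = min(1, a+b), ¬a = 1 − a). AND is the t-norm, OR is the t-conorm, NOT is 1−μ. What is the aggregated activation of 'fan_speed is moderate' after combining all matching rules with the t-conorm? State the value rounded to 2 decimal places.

0.49

R1: (crowded=0.66 OR ¬hot=1−0.24=0.76) = 1.00; AND[max(0, a+b−1)] with comfortable=0.49 → w = 0.49
R2: ¬crowded=1−0.66=0.34, comfortable=0.49; AND[max(0, a+b−1)] → w = 0.00
R3: hot=0.24, crowded=0.66; AND[max(0, a+b−1)] → w = 0.00
Rules with consequent 'moderate': {R1, R2} → strengths 0.49, 0.00
Aggregate via t-conorm [min(1, a+b)]: 0.49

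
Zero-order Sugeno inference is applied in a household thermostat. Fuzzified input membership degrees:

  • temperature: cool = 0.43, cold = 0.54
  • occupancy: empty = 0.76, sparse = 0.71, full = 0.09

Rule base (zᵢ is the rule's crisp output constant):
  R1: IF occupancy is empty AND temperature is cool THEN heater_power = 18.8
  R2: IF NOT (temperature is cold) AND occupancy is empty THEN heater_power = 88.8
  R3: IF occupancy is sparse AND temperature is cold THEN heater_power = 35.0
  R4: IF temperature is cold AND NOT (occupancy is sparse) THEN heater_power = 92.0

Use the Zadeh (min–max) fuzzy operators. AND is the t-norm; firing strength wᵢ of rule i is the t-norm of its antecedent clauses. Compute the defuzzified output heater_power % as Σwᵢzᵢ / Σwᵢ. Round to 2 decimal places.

54.95

R1 (z=18.8): empty=0.76, cool=0.43; AND[min(a, b)] → w = 0.43
R2 (z=88.8): ¬cold=1−0.54=0.46, empty=0.76; AND[min(a, b)] → w = 0.46
R3 (z=35.0): sparse=0.71, cold=0.54; AND[min(a, b)] → w = 0.54
R4 (z=92.0): cold=0.54, ¬sparse=1−0.71=0.29; AND[min(a, b)] → w = 0.29
Weighted average = (0.43·18.8 + 0.46·88.8 + 0.54·35.0 + 0.29·92.0) / (0.43 + 0.46 + 0.54 + 0.29)
  = 94.5120 / 1.7200 = 54.95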